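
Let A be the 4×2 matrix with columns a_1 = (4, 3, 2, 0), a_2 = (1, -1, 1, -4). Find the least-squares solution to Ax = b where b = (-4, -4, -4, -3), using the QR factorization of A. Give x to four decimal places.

x = (-1.3063, 0.6273)

a_1 = (4, 3, 2, 0); ‖a_1‖ = 5.3852, so q_1 = (0.7428, 0.5571, 0.3714, 0.0000).
q_1·a_2 = 0.7428·1 + 0.5571·(-1) + 0.3714·1 + 0.0000·(-4) = 0.5571.
u_2 = a_2 − 0.5571·q_1 = (0.5862, -1.3103, 0.7931, -4.0000).
‖u_2‖ = 4.3232, so q_2 = (0.1356, -0.3031, 0.1835, -0.9253).
Qᵀb = (-6.6850, 2.7119).
Back-substitute: x_2 = 2.7119/4.3232 = 0.6273.
x_1 = (-6.6850 − 0.5571·0.6273)/5.3852 = -1.3063.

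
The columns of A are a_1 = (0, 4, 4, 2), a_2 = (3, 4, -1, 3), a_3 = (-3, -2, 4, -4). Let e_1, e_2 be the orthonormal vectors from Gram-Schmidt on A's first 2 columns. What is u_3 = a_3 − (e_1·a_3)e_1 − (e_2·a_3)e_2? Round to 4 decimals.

u_3 = (0.8077, 0.5385, 0.1923, -1.4615)

e_1 = a_1/‖a_1‖ = (0, 4, 4, 2)/6.0000 = (0.0000, 0.6667, 0.6667, 0.3333).
r_{12} = e_1·a_2 = 3.0000.
u_2 = a_2 − 3.0000·e_1 = (3.0000, 2.0000, -3.0000, 2.0000).
‖u_2‖ = 5.0990, so e_2 = (0.5883, 0.3922, -0.5883, 0.3922).
r_{13} = e_1·a_3 = 0.0000; r_{23} = e_2·a_3 = -6.4718.
u_3 = a_3 + 0.0000·e_1 + 6.4718·e_2 = (0.8077, 0.5385, 0.1923, -1.4615).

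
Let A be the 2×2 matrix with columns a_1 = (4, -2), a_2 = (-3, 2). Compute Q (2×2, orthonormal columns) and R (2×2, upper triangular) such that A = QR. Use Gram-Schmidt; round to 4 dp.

Q = [[0.8944, 0.4472], [-0.4472, 0.8944]], R = [[4.4721, -3.5777], [0.0000, 0.4472]]

a_1 = (4, -2); ‖a_1‖ = 4.4721, so q_1 = (0.8944, -0.4472).
q_1·a_2 = 0.8944·(-3) + (-0.4472)·2 = -3.5777.
u_2 = a_2 + 3.5777·q_1 = (0.2000, 0.4000).
‖u_2‖ = 0.4472, so q_2 = (0.4472, 0.8944).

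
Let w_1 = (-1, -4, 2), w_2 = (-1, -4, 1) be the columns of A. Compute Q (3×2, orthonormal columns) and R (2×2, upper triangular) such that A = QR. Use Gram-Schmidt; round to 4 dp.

Q = [[-0.2182, -0.1059], [-0.8729, -0.4234], [0.4364, -0.8997]], R = [[4.5826, 4.1461], [0.0000, 0.8997]]

w_1 = (-1, -4, 2); ‖w_1‖ = 4.5826, so e_1 = (-0.2182, -0.8729, 0.4364).
e_1·w_2 = (-0.2182)·(-1) + (-0.8729)·(-4) + 0.4364·1 = 4.1461.
u_2 = w_2 − 4.1461·e_1 = (-0.0952, -0.3810, -0.8095).
‖u_2‖ = 0.8997, so e_2 = (-0.1059, -0.4234, -0.8997).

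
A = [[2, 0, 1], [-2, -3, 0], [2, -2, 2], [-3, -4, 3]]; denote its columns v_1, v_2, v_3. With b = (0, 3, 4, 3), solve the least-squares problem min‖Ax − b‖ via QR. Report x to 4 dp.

x = (0.6132, -1.4983, -0.3667)

v_1 = (2, -2, 2, -3); ‖v_1‖ = 4.5826, so e_1 = (0.4364, -0.4364, 0.4364, -0.6547).
e_1·v_2 = 0.4364·0 + (-0.4364)·(-3) + 0.4364·(-2) + (-0.6547)·(-4) = 3.0551.
u_2 = v_2 − 3.0551·e_1 = (-1.3333, -1.6667, -3.3333, -2.0000).
‖u_2‖ = 4.4347, so e_2 = (-0.3007, -0.3758, -0.7516, -0.4510).
e_1·v_3 = 0.4364·1 + (-0.4364)·0 + 0.4364·2 + (-0.6547)·3 = -0.6547; e_2·v_3 = (-0.3007)·1 + (-0.3758)·0 + (-0.7516)·2 + (-0.4510)·3 = -3.1569.
u_3 = v_3 + 0.6547·e_1 + 3.1569·e_2 = (0.3366, -1.4722, -0.0872, 1.1477).
‖u_3‖ = 1.8988, so e_3 = (0.1773, -0.7753, -0.0459, 0.6044).
Qᵀb = (-1.5275, -5.4870, -0.6963).
Back-substitute: x_3 = -0.6963/1.8988 = -0.3667.
x_2 = (-5.4870 + 3.1569·(-0.3667))/4.4347 = -1.4983.
x_1 = (-1.5275 − 3.0551·(-1.4983) + 0.6547·(-0.3667))/4.5826 = 0.6132.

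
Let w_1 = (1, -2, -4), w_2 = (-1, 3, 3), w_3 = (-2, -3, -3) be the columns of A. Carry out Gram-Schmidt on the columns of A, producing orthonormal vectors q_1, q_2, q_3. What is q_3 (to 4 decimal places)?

q_3 = (-0.9733, -0.1622, -0.1622)

q_1 = w_1/‖w_1‖ = (1, -2, -4)/4.5826 = (0.2182, -0.4364, -0.8729).
r_{12} = q_1·w_2 = -4.1461.
u_2 = w_2 + 4.1461·q_1 = (-0.0952, 1.1905, -0.6190).
‖u_2‖ = 1.3452, so q_2 = (-0.0708, 0.8850, -0.4602).
r_{13} = q_1·w_3 = 3.4915; r_{23} = q_2·w_3 = -1.1328.
u_3 = w_3 − 3.4915·q_1 + 1.1328·q_2 = (-2.8421, -0.4737, -0.4737).
‖u_3‖ = 2.9200, so q_3 = (-0.9733, -0.1622, -0.1622).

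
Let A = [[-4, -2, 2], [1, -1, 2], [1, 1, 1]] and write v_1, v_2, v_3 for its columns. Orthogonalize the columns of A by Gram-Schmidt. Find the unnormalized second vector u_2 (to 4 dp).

v_1 = (-4, 1, 1); ‖v_1‖ = 4.2426, so q_1 = (-0.9428, 0.2357, 0.2357).
q_1·v_2 = (-0.9428)·(-2) + 0.2357·(-1) + 0.2357·1 = 1.8856.
u_2 = v_2 − 1.8856·q_1 = (-0.2222, -1.4444, 0.5556).

u_2 = (-0.2222, -1.4444, 0.5556)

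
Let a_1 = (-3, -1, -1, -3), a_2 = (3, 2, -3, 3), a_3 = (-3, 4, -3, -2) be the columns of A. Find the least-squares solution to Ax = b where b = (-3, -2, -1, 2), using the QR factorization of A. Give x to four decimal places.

x = (0.7949, 0.3269, -0.3101)

q_1 = a_1/‖a_1‖ = (-3, -1, -1, -3)/4.4721 = (-0.6708, -0.2236, -0.2236, -0.6708).
r_{12} = q_1·a_2 = -3.8013.
u_2 = a_2 + 3.8013·q_1 = (0.4500, 1.1500, -3.8500, 0.4500).
‖u_2‖ = 4.0682, so q_2 = (0.1106, 0.2827, -0.9464, 0.1106).
r_{13} = q_1·a_3 = 3.1305; r_{23} = q_2·a_3 = 3.4168.
u_3 = a_3 − 3.1305·q_1 − 3.4168·q_2 = (-1.2779, 3.7341, 0.9335, -0.2779).
‖u_3‖ = 4.0652, so q_3 = (-0.3144, 0.9186, 0.2296, -0.0684).
Qᵀb = (1.3416, 0.2704, -1.2604).
Back-substitute: x_3 = -1.2604/4.0652 = -0.3101.
x_2 = (0.2704 − 3.4168·(-0.3101))/4.0682 = 0.3269.
x_1 = (1.3416 + 3.8013·0.3269 − 3.1305·(-0.3101))/4.4721 = 0.7949.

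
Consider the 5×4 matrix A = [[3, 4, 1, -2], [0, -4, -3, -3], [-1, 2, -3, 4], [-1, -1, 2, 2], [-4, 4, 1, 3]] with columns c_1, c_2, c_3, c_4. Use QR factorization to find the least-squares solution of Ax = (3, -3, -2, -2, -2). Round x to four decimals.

q_1 = c_1/‖c_1‖ = (3, 0, -1, -1, -4)/5.1962 = (0.5774, 0.0000, -0.1925, -0.1925, -0.7698).
r_{12} = q_1·c_2 = -0.9623.
u_2 = c_2 + 0.9623·q_1 = (4.5556, -4.0000, 1.8148, -1.1852, 3.2593).
‖u_2‖ = 7.2162, so q_2 = (0.6313, -0.5543, 0.2515, -0.1642, 0.4517).
r_{13} = q_1·c_3 = 0.0000; r_{23} = q_2·c_3 = 1.6629.
u_3 = c_3 + 0.0000·q_1 − 1.6629·q_2 = (-0.0498, -2.0782, -3.4182, 2.2731, 0.2489).
‖u_3‖ = 4.6081, so q_3 = (-0.0108, -0.4510, -0.7418, 0.4933, 0.0540).
r_{14} = q_1·c_4 = -4.6188; r_{24} = q_2·c_4 = 2.4328; r_{34} = q_3·c_4 = -0.4439.
u_4 = c_4 + 4.6188·q_1 − 2.4328·q_2 + 0.4439·q_3 = (-0.8739, -1.8517, 2.1700, 1.7296, -1.6304).
‖u_4‖ = 3.8146, so q_4 = (-0.2291, -0.4854, 0.5689, 0.4534, -0.4274).
Qᵀb = (4.0415, 2.4790, 1.7095, -0.4208).
Back-substitute: x_4 = -0.4208/3.8146 = -0.1103.
x_3 = (1.7095 + 0.4439·(-0.1103))/4.6081 = 0.3604.
x_2 = (2.4790 − 1.6629·0.3604 − 2.4328·(-0.1103))/7.2162 = 0.2977.
x_1 = (4.0415 + 0.9623·0.2977 + 0.0000·0.3604 + 4.6188·(-0.1103))/5.1962 = 0.7348.

x = (0.7348, 0.2977, 0.3604, -0.1103)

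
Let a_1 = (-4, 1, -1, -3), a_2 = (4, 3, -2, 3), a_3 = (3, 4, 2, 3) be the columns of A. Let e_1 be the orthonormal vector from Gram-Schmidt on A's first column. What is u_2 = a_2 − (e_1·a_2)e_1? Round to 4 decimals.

a_1 = (-4, 1, -1, -3); ‖a_1‖ = 5.1962, so e_1 = (-0.7698, 0.1925, -0.1925, -0.5774).
e_1·a_2 = (-0.7698)·4 + 0.1925·3 + (-0.1925)·(-2) + (-0.5774)·3 = -3.8490.
u_2 = a_2 + 3.8490·e_1 = (1.0370, 3.7407, -2.7407, 0.7778).

u_2 = (1.0370, 3.7407, -2.7407, 0.7778)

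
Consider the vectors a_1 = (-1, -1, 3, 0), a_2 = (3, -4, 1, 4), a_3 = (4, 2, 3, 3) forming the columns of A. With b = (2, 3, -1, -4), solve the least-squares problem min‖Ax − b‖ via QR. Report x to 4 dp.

a_1 = (-1, -1, 3, 0); ‖a_1‖ = 3.3166, so e_1 = (-0.3015, -0.3015, 0.9045, 0.0000).
e_1·a_2 = (-0.3015)·3 + (-0.3015)·(-4) + 0.9045·1 + 0.0000·4 = 1.2060.
u_2 = a_2 − 1.2060·e_1 = (3.3636, -3.6364, -0.0909, 4.0000).
‖u_2‖ = 6.3675, so e_2 = (0.5282, -0.5711, -0.0143, 0.6282).
e_1·a_3 = (-0.3015)·4 + (-0.3015)·2 + 0.9045·3 + 0.0000·3 = 0.9045; e_2·a_3 = 0.5282·4 + (-0.5711)·2 + (-0.0143)·3 + 0.6282·3 = 2.8126.
u_3 = a_3 − 0.9045·e_1 − 2.8126·e_2 = (2.7870, 3.8789, 2.2220, 1.2332).
‖u_3‖ = 5.4103, so e_3 = (0.5151, 0.7170, 0.4107, 0.2279).
Qᵀb = (-2.4121, -3.1552, 1.8587).
Back-substitute: x_3 = 1.8587/5.4103 = 0.3435.
x_2 = (-3.1552 − 2.8126·0.3435)/6.3675 = -0.6473.
x_1 = (-2.4121 − 1.2060·(-0.6473) − 0.9045·0.3435)/3.3166 = -0.5856.

x = (-0.5856, -0.6473, 0.3435)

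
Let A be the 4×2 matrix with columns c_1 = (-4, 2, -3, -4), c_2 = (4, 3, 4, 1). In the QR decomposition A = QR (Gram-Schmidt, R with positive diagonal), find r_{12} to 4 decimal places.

e_1 = c_1/‖c_1‖ = (-4, 2, -3, -4)/6.7082 = (-0.5963, 0.2981, -0.4472, -0.5963).
r_{12} = e_1·c_2 = -3.8759.

r_{12} = -3.8759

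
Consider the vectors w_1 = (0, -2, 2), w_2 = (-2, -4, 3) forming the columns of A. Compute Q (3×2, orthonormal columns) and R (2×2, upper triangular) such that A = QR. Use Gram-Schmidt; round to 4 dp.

Q = [[0.0000, -0.9428], [-0.7071, -0.2357], [0.7071, -0.2357]], R = [[2.8284, 4.9497], [0.0000, 2.1213]]

w_1 = (0, -2, 2); ‖w_1‖ = 2.8284, so q_1 = (0.0000, -0.7071, 0.7071).
q_1·w_2 = 0.0000·(-2) + (-0.7071)·(-4) + 0.7071·3 = 4.9497.
u_2 = w_2 − 4.9497·q_1 = (-2.0000, -0.5000, -0.5000).
‖u_2‖ = 2.1213, so q_2 = (-0.9428, -0.2357, -0.2357).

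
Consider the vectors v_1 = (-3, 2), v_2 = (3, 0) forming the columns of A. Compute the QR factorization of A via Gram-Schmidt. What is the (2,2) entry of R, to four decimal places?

r_{22} = 1.6641

v_1 = (-3, 2); ‖v_1‖ = 3.6056, so e_1 = (-0.8321, 0.5547).
e_1·v_2 = (-0.8321)·3 + 0.5547·0 = -2.4962.
u_2 = v_2 + 2.4962·e_1 = (0.9231, 1.3846).
r_{22} = ‖u_2‖ = 1.6641.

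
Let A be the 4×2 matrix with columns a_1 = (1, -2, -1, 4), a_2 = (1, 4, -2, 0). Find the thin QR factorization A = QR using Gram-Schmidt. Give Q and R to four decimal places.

a_1 = (1, -2, -1, 4); ‖a_1‖ = 4.6904, so q_1 = (0.2132, -0.4264, -0.2132, 0.8528).
q_1·a_2 = 0.2132·1 + (-0.4264)·4 + (-0.2132)·(-2) + 0.8528·0 = -1.0660.
u_2 = a_2 + 1.0660·q_1 = (1.2273, 3.5455, -2.2273, 0.9091).
‖u_2‖ = 4.4569, so q_2 = (0.2754, 0.7955, -0.4997, 0.2040).

Q = [[0.2132, 0.2754], [-0.4264, 0.7955], [-0.2132, -0.4997], [0.8528, 0.2040]], R = [[4.6904, -1.0660], [0.0000, 4.4569]]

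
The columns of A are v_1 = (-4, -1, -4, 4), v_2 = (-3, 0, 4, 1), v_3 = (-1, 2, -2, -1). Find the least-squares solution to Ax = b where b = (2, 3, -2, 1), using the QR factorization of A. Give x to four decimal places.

x = (-0.0398, -0.3865, 0.4920)

v_1 = (-4, -1, -4, 4); ‖v_1‖ = 7.0000, so e_1 = (-0.5714, -0.1429, -0.5714, 0.5714).
e_1·v_2 = (-0.5714)·(-3) + (-0.1429)·0 + (-0.5714)·4 + 0.5714·1 = 0.0000.
u_2 = v_2 + 0.0000·e_1 = (-3.0000, 0.0000, 4.0000, 1.0000).
‖u_2‖ = 5.0990, so e_2 = (-0.5883, 0.0000, 0.7845, 0.1961).
e_1·v_3 = (-0.5714)·(-1) + (-0.1429)·2 + (-0.5714)·(-2) + 0.5714·(-1) = 0.8571; e_2·v_3 = (-0.5883)·(-1) + 0.0000·2 + 0.7845·(-2) + 0.1961·(-1) = -1.1767.
u_3 = v_3 − 0.8571·e_1 + 1.1767·e_2 = (-1.2025, 2.1224, -0.5871, -1.2590).
‖u_3‖ = 2.8073, so e_3 = (-0.4284, 0.7561, -0.2091, -0.4485).
Qᵀb = (0.1429, -2.5495, 1.3813).
Back-substitute: x_3 = 1.3813/2.8073 = 0.4920.
x_2 = (-2.5495 + 1.1767·0.4920)/5.0990 = -0.3865.
x_1 = (0.1429 + 0.0000·(-0.3865) − 0.8571·0.4920)/7.0000 = -0.0398.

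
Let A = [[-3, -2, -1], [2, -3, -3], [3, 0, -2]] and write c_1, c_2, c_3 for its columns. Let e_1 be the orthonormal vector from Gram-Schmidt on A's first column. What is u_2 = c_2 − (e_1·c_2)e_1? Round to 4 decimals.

c_1 = (-3, 2, 3); ‖c_1‖ = 4.6904, so e_1 = (-0.6396, 0.4264, 0.6396).
e_1·c_2 = (-0.6396)·(-2) + 0.4264·(-3) + 0.6396·0 = 0.0000.
u_2 = c_2 − 0.0000·e_1 = (-2.0000, -3.0000, 0.0000).

u_2 = (-2.0000, -3.0000, 0.0000)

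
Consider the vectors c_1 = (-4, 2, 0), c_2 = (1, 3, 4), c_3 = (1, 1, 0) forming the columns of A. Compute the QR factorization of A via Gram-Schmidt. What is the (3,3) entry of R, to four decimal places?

q_1 = c_1/‖c_1‖ = (-4, 2, 0)/4.4721 = (-0.8944, 0.4472, 0.0000).
r_{12} = q_1·c_2 = 0.4472.
u_2 = c_2 − 0.4472·q_1 = (1.4000, 2.8000, 4.0000).
‖u_2‖ = 5.0794, so q_2 = (0.2756, 0.5512, 0.7875).
r_{13} = q_1·c_3 = -0.4472; r_{23} = q_2·c_3 = 0.8269.
u_3 = c_3 + 0.4472·q_1 − 0.8269·q_2 = (0.3721, 0.7442, -0.6512).
r_{33} = ‖u_3‖ = 1.0565.

r_{33} = 1.0565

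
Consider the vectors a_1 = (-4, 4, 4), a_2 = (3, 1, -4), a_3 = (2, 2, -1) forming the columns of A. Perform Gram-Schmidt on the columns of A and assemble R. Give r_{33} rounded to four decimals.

a_1 = (-4, 4, 4); ‖a_1‖ = 6.9282, so q_1 = (-0.5774, 0.5774, 0.5774).
q_1·a_2 = (-0.5774)·3 + 0.5774·1 + 0.5774·(-4) = -3.4641.
u_2 = a_2 + 3.4641·q_1 = (1.0000, 3.0000, -2.0000).
‖u_2‖ = 3.7417, so q_2 = (0.2673, 0.8018, -0.5345).
q_1·a_3 = (-0.5774)·2 + 0.5774·2 + 0.5774·(-1) = -0.5774; q_2·a_3 = 0.2673·2 + 0.8018·2 + (-0.5345)·(-1) = 2.6726.
u_3 = a_3 + 0.5774·q_1 − 2.6726·q_2 = (0.9524, 0.1905, 0.7619).
r_{33} = ‖u_3‖ = 1.2344.

r_{33} = 1.2344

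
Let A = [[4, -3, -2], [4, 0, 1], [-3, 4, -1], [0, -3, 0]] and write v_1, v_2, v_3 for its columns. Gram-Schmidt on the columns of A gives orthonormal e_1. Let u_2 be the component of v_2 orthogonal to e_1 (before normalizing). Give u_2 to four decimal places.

v_1 = (4, 4, -3, 0); ‖v_1‖ = 6.4031, so e_1 = (0.6247, 0.6247, -0.4685, 0.0000).
e_1·v_2 = 0.6247·(-3) + 0.6247·0 + (-0.4685)·4 + 0.0000·(-3) = -3.7482.
u_2 = v_2 + 3.7482·e_1 = (-0.6585, 2.3415, 2.2439, -3.0000).

u_2 = (-0.6585, 2.3415, 2.2439, -3.0000)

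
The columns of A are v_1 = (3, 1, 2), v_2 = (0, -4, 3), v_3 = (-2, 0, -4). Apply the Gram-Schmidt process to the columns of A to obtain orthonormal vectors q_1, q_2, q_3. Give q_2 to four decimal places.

v_1 = (3, 1, 2); ‖v_1‖ = 3.7417, so q_1 = (0.8018, 0.2673, 0.5345).
q_1·v_2 = 0.8018·0 + 0.2673·(-4) + 0.5345·3 = 0.5345.
u_2 = v_2 − 0.5345·q_1 = (-0.4286, -4.1429, 2.7143).
‖u_2‖ = 4.9713, so q_2 = (-0.0862, -0.8333, 0.5460).

q_2 = (-0.0862, -0.8333, 0.5460)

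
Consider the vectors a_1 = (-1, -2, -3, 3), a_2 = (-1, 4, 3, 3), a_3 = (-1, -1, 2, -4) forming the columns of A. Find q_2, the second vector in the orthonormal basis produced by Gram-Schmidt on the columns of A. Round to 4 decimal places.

a_1 = (-1, -2, -3, 3); ‖a_1‖ = 4.7958, so q_1 = (-0.2085, -0.4170, -0.6255, 0.6255).
q_1·a_2 = (-0.2085)·(-1) + (-0.4170)·4 + (-0.6255)·3 + 0.6255·3 = -1.4596.
u_2 = a_2 + 1.4596·q_1 = (-1.3043, 3.3913, 2.0870, 3.9130).
‖u_2‖ = 5.7332, so q_2 = (-0.2275, 0.5915, 0.3640, 0.6825).

q_2 = (-0.2275, 0.5915, 0.3640, 0.6825)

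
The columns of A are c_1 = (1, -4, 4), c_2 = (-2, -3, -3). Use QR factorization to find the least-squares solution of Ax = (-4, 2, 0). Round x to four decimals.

x = (-0.3601, 0.0582)

e_1 = c_1/‖c_1‖ = (1, -4, 4)/5.7446 = (0.1741, -0.6963, 0.6963).
r_{12} = e_1·c_2 = -0.3482.
u_2 = c_2 + 0.3482·e_1 = (-1.9394, -3.2424, -2.7576).
‖u_2‖ = 4.6775, so e_2 = (-0.4146, -0.6932, -0.5895).
Qᵀb = (-2.0889, 0.2721).
Back-substitute: x_2 = 0.2721/4.6775 = 0.0582.
x_1 = (-2.0889 + 0.3482·0.0582)/5.7446 = -0.3601.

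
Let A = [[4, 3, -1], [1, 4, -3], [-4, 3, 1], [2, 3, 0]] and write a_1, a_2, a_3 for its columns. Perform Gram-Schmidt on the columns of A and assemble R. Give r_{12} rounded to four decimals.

a_1 = (4, 1, -4, 2); ‖a_1‖ = 6.0828, so q_1 = (0.6576, 0.1644, -0.6576, 0.3288).
r_{12} = q_1·a_2 = 1.6440.

r_{12} = 1.6440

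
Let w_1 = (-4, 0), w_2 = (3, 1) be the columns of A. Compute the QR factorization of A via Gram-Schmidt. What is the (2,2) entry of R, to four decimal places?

r_{22} = 1.0000

w_1 = (-4, 0); ‖w_1‖ = 4.0000, so q_1 = (-1.0000, 0.0000).
q_1·w_2 = (-1.0000)·3 + 0.0000·1 = -3.0000.
u_2 = w_2 + 3.0000·q_1 = (0.0000, 1.0000).
r_{22} = ‖u_2‖ = 1.0000.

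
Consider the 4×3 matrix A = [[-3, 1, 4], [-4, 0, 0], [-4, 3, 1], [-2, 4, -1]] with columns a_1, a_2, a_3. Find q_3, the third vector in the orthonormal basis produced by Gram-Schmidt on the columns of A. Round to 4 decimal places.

q_3 = (0.8256, -0.5221, 0.0097, -0.2137)

q_1 = a_1/‖a_1‖ = (-3, -4, -4, -2)/6.7082 = (-0.4472, -0.5963, -0.5963, -0.2981).
r_{12} = q_1·a_2 = -3.4286.
u_2 = a_2 + 3.4286·q_1 = (-0.5333, -2.0444, 0.9556, 2.9778).
‖u_2‖ = 3.7742, so q_2 = (-0.1413, -0.5417, 0.2532, 0.7890).
r_{13} = q_1·a_3 = -2.0870; r_{23} = q_2·a_3 = -1.1010.
u_3 = a_3 + 2.0870·q_1 + 1.1010·q_2 = (2.9111, -1.8409, 0.0343, -0.7535).
‖u_3‖ = 3.5259, so q_3 = (0.8256, -0.5221, 0.0097, -0.2137).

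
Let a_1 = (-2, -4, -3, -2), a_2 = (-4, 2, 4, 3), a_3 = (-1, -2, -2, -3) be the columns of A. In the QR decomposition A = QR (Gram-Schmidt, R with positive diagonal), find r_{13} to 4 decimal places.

e_1 = a_1/‖a_1‖ = (-2, -4, -3, -2)/5.7446 = (-0.3482, -0.6963, -0.5222, -0.3482).
r_{13} = e_1·a_3 = 3.8297.

r_{13} = 3.8297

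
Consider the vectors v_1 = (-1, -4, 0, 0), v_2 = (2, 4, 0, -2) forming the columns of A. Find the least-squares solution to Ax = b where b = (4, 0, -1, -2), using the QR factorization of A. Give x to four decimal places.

x = (1.4286, 1.5714)

v_1 = (-1, -4, 0, 0); ‖v_1‖ = 4.1231, so q_1 = (-0.2425, -0.9701, 0.0000, 0.0000).
q_1·v_2 = (-0.2425)·2 + (-0.9701)·4 + 0.0000·0 + 0.0000·(-2) = -4.3656.
u_2 = v_2 + 4.3656·q_1 = (0.9412, -0.2353, 0.0000, -2.0000).
‖u_2‖ = 2.2229, so q_2 = (0.4234, -0.1059, 0.0000, -0.8997).
Qᵀb = (-0.9701, 3.4931).
Back-substitute: x_2 = 3.4931/2.2229 = 1.5714.
x_1 = (-0.9701 + 4.3656·1.5714)/4.1231 = 1.4286.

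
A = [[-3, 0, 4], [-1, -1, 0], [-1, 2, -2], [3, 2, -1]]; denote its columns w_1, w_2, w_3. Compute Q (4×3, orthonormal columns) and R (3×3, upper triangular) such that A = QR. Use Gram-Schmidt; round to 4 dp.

Q = [[-0.6708, 0.2694, 0.6808], [-0.2236, -0.2694, -0.2693], [-0.2236, 0.8082, -0.5443], [0.6708, 0.4490, 0.4096]], R = [[4.4721, 1.1180, -2.9069], [0.0000, 2.7839, -0.9878], [0.0000, 0.0000, 3.4021]]

q_1 = w_1/‖w_1‖ = (-3, -1, -1, 3)/4.4721 = (-0.6708, -0.2236, -0.2236, 0.6708).
r_{12} = q_1·w_2 = 1.1180.
u_2 = w_2 − 1.1180·q_1 = (0.7500, -0.7500, 2.2500, 1.2500).
‖u_2‖ = 2.7839, so q_2 = (0.2694, -0.2694, 0.8082, 0.4490).
r_{13} = q_1·w_3 = -2.9069; r_{23} = q_2·w_3 = -0.9878.
u_3 = w_3 + 2.9069·q_1 + 0.9878·q_2 = (2.3161, -0.9161, -1.8516, 1.3935).
‖u_3‖ = 3.4021, so q_3 = (0.6808, -0.2693, -0.5443, 0.4096).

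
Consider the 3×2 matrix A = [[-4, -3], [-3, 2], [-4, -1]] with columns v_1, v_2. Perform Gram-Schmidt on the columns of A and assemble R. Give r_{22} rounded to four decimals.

r_{22} = 3.4001

v_1 = (-4, -3, -4); ‖v_1‖ = 6.4031, so e_1 = (-0.6247, -0.4685, -0.6247).
e_1·v_2 = (-0.6247)·(-3) + (-0.4685)·2 + (-0.6247)·(-1) = 1.5617.
u_2 = v_2 − 1.5617·e_1 = (-2.0244, 2.7317, -0.0244).
r_{22} = ‖u_2‖ = 3.4001.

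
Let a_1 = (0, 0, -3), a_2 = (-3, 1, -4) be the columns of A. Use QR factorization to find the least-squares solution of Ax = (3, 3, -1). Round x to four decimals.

x = (1.1333, -0.6000)

a_1 = (0, 0, -3); ‖a_1‖ = 3.0000, so q_1 = (0.0000, 0.0000, -1.0000).
q_1·a_2 = 0.0000·(-3) + 0.0000·1 + (-1.0000)·(-4) = 4.0000.
u_2 = a_2 − 4.0000·q_1 = (-3.0000, 1.0000, 0.0000).
‖u_2‖ = 3.1623, so q_2 = (-0.9487, 0.3162, 0.0000).
Qᵀb = (1.0000, -1.8974).
Back-substitute: x_2 = -1.8974/3.1623 = -0.6000.
x_1 = (1.0000 − 4.0000·(-0.6000))/3.0000 = 1.1333.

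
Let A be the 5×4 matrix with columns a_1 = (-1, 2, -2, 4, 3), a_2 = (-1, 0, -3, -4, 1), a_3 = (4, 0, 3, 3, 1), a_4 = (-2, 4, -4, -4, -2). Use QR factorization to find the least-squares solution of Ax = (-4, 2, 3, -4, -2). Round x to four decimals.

q_1 = a_1/‖a_1‖ = (-1, 2, -2, 4, 3)/5.8310 = (-0.1715, 0.3430, -0.3430, 0.6860, 0.5145).
r_{12} = q_1·a_2 = -1.0290.
u_2 = a_2 + 1.0290·q_1 = (-1.1765, 0.3529, -3.3529, -3.2941, 1.5294).
‖u_2‖ = 5.0932, so q_2 = (-0.2310, 0.0693, -0.6583, -0.6468, 0.3003).
r_{13} = q_1·a_3 = 0.8575; r_{23} = q_2·a_3 = -4.5389.
u_3 = a_3 − 0.8575·q_1 + 4.5389·q_2 = (3.0986, 0.0204, 0.3061, -0.5238, 1.9218).
‖u_3‖ = 3.6964, so q_3 = (0.8383, 0.0055, 0.0828, -0.1417, 0.5199).
r_{14} = q_1·a_4 = -0.6860; r_{24} = q_2·a_4 = 5.3589; r_{34} = q_3·a_4 = -2.4587.
u_4 = a_4 + 0.6860·q_1 − 5.3589·q_2 + 2.4587·q_3 = (1.1813, 3.8775, -0.5039, -0.4119, -1.9779).
‖u_4‖ = 4.5570, so q_4 = (0.2592, 0.8509, -0.1106, -0.0904, -0.4340).
Qᵀb = (-3.4300, 1.0741, -3.5666, 1.5628).
Back-substitute: x_4 = 1.5628/4.5570 = 0.3429.
x_3 = (-3.5666 + 2.4587·0.3429)/3.6964 = -0.7368.
x_2 = (1.0741 + 4.5389·(-0.7368) − 5.3589·0.3429)/5.0932 = -0.8065.
x_1 = (-3.4300 + 1.0290·(-0.8065) − 0.8575·(-0.7368) + 0.6860·0.3429)/5.8310 = -0.5819.

x = (-0.5819, -0.8065, -0.7368, 0.3429)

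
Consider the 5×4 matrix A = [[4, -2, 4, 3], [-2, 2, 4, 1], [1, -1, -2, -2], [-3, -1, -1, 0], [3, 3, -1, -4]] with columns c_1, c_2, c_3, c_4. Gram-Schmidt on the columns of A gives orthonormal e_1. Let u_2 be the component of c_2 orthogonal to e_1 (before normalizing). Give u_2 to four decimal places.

c_1 = (4, -2, 1, -3, 3); ‖c_1‖ = 6.2450, so e_1 = (0.6405, -0.3203, 0.1601, -0.4804, 0.4804).
e_1·c_2 = 0.6405·(-2) + (-0.3203)·2 + 0.1601·(-1) + (-0.4804)·(-1) + 0.4804·3 = -0.1601.
u_2 = c_2 + 0.1601·e_1 = (-1.8974, 1.9487, -0.9744, -1.0769, 3.0769).

u_2 = (-1.8974, 1.9487, -0.9744, -1.0769, 3.0769)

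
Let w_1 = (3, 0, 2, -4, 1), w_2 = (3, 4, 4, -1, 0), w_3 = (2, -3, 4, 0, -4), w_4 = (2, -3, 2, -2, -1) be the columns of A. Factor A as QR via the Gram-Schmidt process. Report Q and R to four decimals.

w_1 = (3, 0, 2, -4, 1); ‖w_1‖ = 5.4772, so q_1 = (0.5477, 0.0000, 0.3651, -0.7303, 0.1826).
q_1·w_2 = 0.5477·3 + 0.0000·4 + 0.3651·4 + (-0.7303)·(-1) + 0.1826·0 = 3.8341.
u_2 = w_2 − 3.8341·q_1 = (0.9000, 4.0000, 2.6000, 1.8000, -0.7000).
‖u_2‖ = 5.2249, so q_2 = (0.1723, 0.7656, 0.4976, 0.3445, -0.1340).
q_1·w_3 = 0.5477·2 + 0.0000·(-3) + 0.3651·4 + (-0.7303)·0 + 0.1826·(-4) = 1.8257; q_2·w_3 = 0.1723·2 + 0.7656·(-3) + 0.4976·4 + 0.3445·0 + (-0.1340)·(-4) = 0.5742.
u_3 = w_3 − 1.8257·q_1 − 0.5742·q_2 = (0.9011, -3.4396, 3.0476, 1.1355, -4.2564).
‖u_3‖ = 6.4294, so q_3 = (0.1402, -0.5350, 0.4740, 0.1766, -0.6620).
q_1·w_4 = 0.5477·2 + 0.0000·(-3) + 0.3651·2 + (-0.7303)·(-2) + 0.1826·(-1) = 3.1038; q_2·w_4 = 0.1723·2 + 0.7656·(-3) + 0.4976·2 + 0.3445·(-2) + (-0.1340)·(-1) = -1.5120; q_3·w_4 = 0.1402·2 + (-0.5350)·(-3) + 0.4740·2 + 0.1766·(-2) + (-0.6620)·(-1) = 3.1421.
u_4 = w_4 − 3.1038·q_1 + 1.5120·q_2 − 3.1421·q_3 = (0.1201, -0.1616, 0.1297, 0.2326, 0.3109).
‖u_4‖ = 0.4562, so q_4 = (0.2632, -0.3542, 0.2843, 0.5099, 0.6815).

Q = [[0.5477, 0.1723, 0.1402, 0.2632], [0.0000, 0.7656, -0.5350, -0.3542], [0.3651, 0.4976, 0.4740, 0.2843], [-0.7303, 0.3445, 0.1766, 0.5099], [0.1826, -0.1340, -0.6620, 0.6815]], R = [[5.4772, 3.8341, 1.8257, 3.1038], [0.0000, 5.2249, 0.5742, -1.5120], [0.0000, 0.0000, 6.4294, 3.1421], [0.0000, 0.0000, 0.0000, 0.4562]]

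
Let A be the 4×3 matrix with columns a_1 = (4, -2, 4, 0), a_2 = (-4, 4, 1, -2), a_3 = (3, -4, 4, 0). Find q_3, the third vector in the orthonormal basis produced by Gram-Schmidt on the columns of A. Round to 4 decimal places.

q_3 = (-0.6089, -0.7422, 0.2378, -0.1476)

a_1 = (4, -2, 4, 0); ‖a_1‖ = 6.0000, so q_1 = (0.6667, -0.3333, 0.6667, 0.0000).
q_1·a_2 = 0.6667·(-4) + (-0.3333)·4 + 0.6667·1 + 0.0000·(-2) = -3.3333.
u_2 = a_2 + 3.3333·q_1 = (-1.7778, 2.8889, 3.2222, -2.0000).
‖u_2‖ = 5.0881, so q_2 = (-0.3494, 0.5678, 0.6333, -0.3931).
q_1·a_3 = 0.6667·3 + (-0.3333)·(-4) + 0.6667·4 + 0.0000·0 = 6.0000; q_2·a_3 = (-0.3494)·3 + 0.5678·(-4) + 0.6333·4 + (-0.3931)·0 = -0.7861.
u_3 = a_3 − 6.0000·q_1 + 0.7861·q_2 = (-1.2747, -1.5536, 0.4979, -0.3090).
‖u_3‖ = 2.0933, so q_3 = (-0.6089, -0.7422, 0.2378, -0.1476).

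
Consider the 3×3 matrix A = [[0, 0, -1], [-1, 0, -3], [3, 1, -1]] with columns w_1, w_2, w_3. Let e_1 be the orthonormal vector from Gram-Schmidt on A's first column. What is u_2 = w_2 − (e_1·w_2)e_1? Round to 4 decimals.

e_1 = w_1/‖w_1‖ = (0, -1, 3)/3.1623 = (0.0000, -0.3162, 0.9487).
r_{12} = e_1·w_2 = 0.9487.
u_2 = w_2 − 0.9487·e_1 = (0.0000, 0.3000, 0.1000).

u_2 = (0.0000, 0.3000, 0.1000)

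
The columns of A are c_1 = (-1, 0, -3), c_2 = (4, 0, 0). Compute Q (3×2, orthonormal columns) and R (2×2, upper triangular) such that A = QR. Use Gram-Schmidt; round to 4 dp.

c_1 = (-1, 0, -3); ‖c_1‖ = 3.1623, so e_1 = (-0.3162, 0.0000, -0.9487).
e_1·c_2 = (-0.3162)·4 + 0.0000·0 + (-0.9487)·0 = -1.2649.
u_2 = c_2 + 1.2649·e_1 = (3.6000, 0.0000, -1.2000).
‖u_2‖ = 3.7947, so e_2 = (0.9487, 0.0000, -0.3162).

Q = [[-0.3162, 0.9487], [0.0000, 0.0000], [-0.9487, -0.3162]], R = [[3.1623, -1.2649], [0.0000, 3.7947]]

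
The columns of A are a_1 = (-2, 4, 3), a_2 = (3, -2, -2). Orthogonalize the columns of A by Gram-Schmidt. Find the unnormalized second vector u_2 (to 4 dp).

u_2 = (1.6207, 0.7586, 0.0690)

e_1 = a_1/‖a_1‖ = (-2, 4, 3)/5.3852 = (-0.3714, 0.7428, 0.5571).
r_{12} = e_1·a_2 = -3.7139.
u_2 = a_2 + 3.7139·e_1 = (1.6207, 0.7586, 0.0690).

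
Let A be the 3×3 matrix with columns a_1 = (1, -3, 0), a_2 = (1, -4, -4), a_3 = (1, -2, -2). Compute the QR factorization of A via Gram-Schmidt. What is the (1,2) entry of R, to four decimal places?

r_{12} = 4.1110

a_1 = (1, -3, 0); ‖a_1‖ = 3.1623, so q_1 = (0.3162, -0.9487, 0.0000).
r_{12} = q_1·a_2 = 4.1110.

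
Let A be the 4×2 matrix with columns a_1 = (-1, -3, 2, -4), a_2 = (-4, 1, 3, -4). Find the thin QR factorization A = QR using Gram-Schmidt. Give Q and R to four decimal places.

Q = [[-0.1826, -0.6550], [-0.5477, 0.6685], [0.3651, 0.2971], [-0.7303, -0.1891]], R = [[5.4772, 4.1992], [0.0000, 4.9363]]

q_1 = a_1/‖a_1‖ = (-1, -3, 2, -4)/5.4772 = (-0.1826, -0.5477, 0.3651, -0.7303).
r_{12} = q_1·a_2 = 4.1992.
u_2 = a_2 − 4.1992·q_1 = (-3.2333, 3.3000, 1.4667, -0.9333).
‖u_2‖ = 4.9363, so q_2 = (-0.6550, 0.6685, 0.2971, -0.1891).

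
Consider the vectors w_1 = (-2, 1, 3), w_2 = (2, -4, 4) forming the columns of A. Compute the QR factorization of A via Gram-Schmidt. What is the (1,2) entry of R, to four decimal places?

w_1 = (-2, 1, 3); ‖w_1‖ = 3.7417, so e_1 = (-0.5345, 0.2673, 0.8018).
r_{12} = e_1·w_2 = 1.0690.

r_{12} = 1.0690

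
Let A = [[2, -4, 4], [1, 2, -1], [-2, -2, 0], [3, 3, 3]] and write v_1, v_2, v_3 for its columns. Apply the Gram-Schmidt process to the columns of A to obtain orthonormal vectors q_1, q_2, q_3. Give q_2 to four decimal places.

q_1 = v_1/‖v_1‖ = (2, 1, -2, 3)/4.2426 = (0.4714, 0.2357, -0.4714, 0.7071).
r_{12} = q_1·v_2 = 1.6499.
u_2 = v_2 − 1.6499·q_1 = (-4.7778, 1.6111, -1.2222, 1.8333).
‖u_2‖ = 5.5025, so q_2 = (-0.8683, 0.2928, -0.2221, 0.3332).

q_2 = (-0.8683, 0.2928, -0.2221, 0.3332)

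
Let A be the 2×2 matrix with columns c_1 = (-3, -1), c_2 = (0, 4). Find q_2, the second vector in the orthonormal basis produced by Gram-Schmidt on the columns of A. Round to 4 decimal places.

c_1 = (-3, -1); ‖c_1‖ = 3.1623, so q_1 = (-0.9487, -0.3162).
q_1·c_2 = (-0.9487)·0 + (-0.3162)·4 = -1.2649.
u_2 = c_2 + 1.2649·q_1 = (-1.2000, 3.6000).
‖u_2‖ = 3.7947, so q_2 = (-0.3162, 0.9487).

q_2 = (-0.3162, 0.9487)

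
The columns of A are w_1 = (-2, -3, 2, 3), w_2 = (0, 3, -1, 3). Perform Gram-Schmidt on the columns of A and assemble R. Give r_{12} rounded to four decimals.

w_1 = (-2, -3, 2, 3); ‖w_1‖ = 5.0990, so q_1 = (-0.3922, -0.5883, 0.3922, 0.5883).
r_{12} = q_1·w_2 = -0.3922.

r_{12} = -0.3922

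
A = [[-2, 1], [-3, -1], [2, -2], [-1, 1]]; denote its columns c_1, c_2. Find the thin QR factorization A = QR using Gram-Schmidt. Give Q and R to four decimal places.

c_1 = (-2, -3, 2, -1); ‖c_1‖ = 4.2426, so e_1 = (-0.4714, -0.7071, 0.4714, -0.2357).
e_1·c_2 = (-0.4714)·1 + (-0.7071)·(-1) + 0.4714·(-2) + (-0.2357)·1 = -0.9428.
u_2 = c_2 + 0.9428·e_1 = (0.5556, -1.6667, -1.5556, 0.7778).
‖u_2‖ = 2.4721, so e_2 = (0.2247, -0.6742, -0.6293, 0.3146).

Q = [[-0.4714, 0.2247], [-0.7071, -0.6742], [0.4714, -0.6293], [-0.2357, 0.3146]], R = [[4.2426, -0.9428], [0.0000, 2.4721]]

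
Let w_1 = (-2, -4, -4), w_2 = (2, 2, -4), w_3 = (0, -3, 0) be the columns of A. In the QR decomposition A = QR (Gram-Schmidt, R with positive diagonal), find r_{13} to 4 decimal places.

q_1 = w_1/‖w_1‖ = (-2, -4, -4)/6.0000 = (-0.3333, -0.6667, -0.6667).
r_{13} = q_1·w_3 = 2.0000.

r_{13} = 2.0000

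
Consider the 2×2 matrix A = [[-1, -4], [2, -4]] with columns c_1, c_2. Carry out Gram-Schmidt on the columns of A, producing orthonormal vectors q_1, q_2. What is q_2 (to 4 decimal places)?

c_1 = (-1, 2); ‖c_1‖ = 2.2361, so q_1 = (-0.4472, 0.8944).
q_1·c_2 = (-0.4472)·(-4) + 0.8944·(-4) = -1.7889.
u_2 = c_2 + 1.7889·q_1 = (-4.8000, -2.4000).
‖u_2‖ = 5.3666, so q_2 = (-0.8944, -0.4472).

q_2 = (-0.8944, -0.4472)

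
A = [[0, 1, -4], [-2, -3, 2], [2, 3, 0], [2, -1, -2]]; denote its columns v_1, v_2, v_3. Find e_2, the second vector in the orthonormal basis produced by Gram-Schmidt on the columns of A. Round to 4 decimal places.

e_2 = (0.2928, -0.3904, 0.3904, -0.7807)

e_1 = v_1/‖v_1‖ = (0, -2, 2, 2)/3.4641 = (0.0000, -0.5774, 0.5774, 0.5774).
r_{12} = e_1·v_2 = 2.8868.
u_2 = v_2 − 2.8868·e_1 = (1.0000, -1.3333, 1.3333, -2.6667).
‖u_2‖ = 3.4157, so e_2 = (0.2928, -0.3904, 0.3904, -0.7807).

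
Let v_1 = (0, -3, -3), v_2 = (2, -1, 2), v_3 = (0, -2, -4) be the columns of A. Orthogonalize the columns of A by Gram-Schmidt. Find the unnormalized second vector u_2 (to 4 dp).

u_2 = (2.0000, -1.5000, 1.5000)

v_1 = (0, -3, -3); ‖v_1‖ = 4.2426, so q_1 = (0.0000, -0.7071, -0.7071).
q_1·v_2 = 0.0000·2 + (-0.7071)·(-1) + (-0.7071)·2 = -0.7071.
u_2 = v_2 + 0.7071·q_1 = (2.0000, -1.5000, 1.5000).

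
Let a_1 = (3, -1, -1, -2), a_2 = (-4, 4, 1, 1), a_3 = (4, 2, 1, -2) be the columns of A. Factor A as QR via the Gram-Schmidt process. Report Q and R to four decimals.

e_1 = a_1/‖a_1‖ = (3, -1, -1, -2)/3.8730 = (0.7746, -0.2582, -0.2582, -0.5164).
r_{12} = e_1·a_2 = -4.9058.
u_2 = a_2 + 4.9058·e_1 = (-0.2000, 2.7333, -0.2667, -1.5333).
‖u_2‖ = 3.1517, so e_2 = (-0.0635, 0.8673, -0.0846, -0.4865).
r_{13} = e_1·a_3 = 3.3566; r_{23} = e_2·a_3 = 2.3691.
u_3 = a_3 − 3.3566·e_1 − 2.3691·e_2 = (1.5503, 0.8121, 2.0671, 0.8859).
‖u_3‖ = 2.8497, so e_3 = (0.5440, 0.2850, 0.7254, 0.3109).

Q = [[0.7746, -0.0635, 0.5440], [-0.2582, 0.8673, 0.2850], [-0.2582, -0.0846, 0.7254], [-0.5164, -0.4865, 0.3109]], R = [[3.8730, -4.9058, 3.3566], [0.0000, 3.1517, 2.3691], [0.0000, 0.0000, 2.8497]]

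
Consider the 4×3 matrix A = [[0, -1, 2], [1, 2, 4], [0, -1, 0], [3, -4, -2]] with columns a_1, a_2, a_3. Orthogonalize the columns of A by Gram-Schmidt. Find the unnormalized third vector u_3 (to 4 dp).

u_3 = (3.0000, 1.2000, 1.0000, -0.4000)

a_1 = (0, 1, 0, 3); ‖a_1‖ = 3.1623, so e_1 = (0.0000, 0.3162, 0.0000, 0.9487).
e_1·a_2 = 0.0000·(-1) + 0.3162·2 + 0.0000·(-1) + 0.9487·(-4) = -3.1623.
u_2 = a_2 + 3.1623·e_1 = (-1.0000, 3.0000, -1.0000, -1.0000).
‖u_2‖ = 3.4641, so e_2 = (-0.2887, 0.8660, -0.2887, -0.2887).
e_1·a_3 = 0.0000·2 + 0.3162·4 + 0.0000·0 + 0.9487·(-2) = -0.6325; e_2·a_3 = (-0.2887)·2 + 0.8660·4 + (-0.2887)·0 + (-0.2887)·(-2) = 3.4641.
u_3 = a_3 + 0.6325·e_1 − 3.4641·e_2 = (3.0000, 1.2000, 1.0000, -0.4000).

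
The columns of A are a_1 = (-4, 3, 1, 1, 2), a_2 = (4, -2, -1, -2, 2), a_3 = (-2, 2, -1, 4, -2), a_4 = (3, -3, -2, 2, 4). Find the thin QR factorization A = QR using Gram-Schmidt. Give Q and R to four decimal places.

a_1 = (-4, 3, 1, 1, 2); ‖a_1‖ = 5.5678, so e_1 = (-0.7184, 0.5388, 0.1796, 0.1796, 0.3592).
e_1·a_2 = (-0.7184)·4 + 0.5388·(-2) + 0.1796·(-1) + 0.1796·(-2) + 0.3592·2 = -3.7717.
u_2 = a_2 + 3.7717·e_1 = (1.2903, 0.0323, -0.3226, -1.3226, 3.3548).
‖u_2‖ = 3.8437, so e_2 = (0.3357, 0.0084, -0.0839, -0.3441, 0.8728).
e_1·a_3 = (-0.7184)·(-2) + 0.5388·2 + 0.1796·(-1) + 0.1796·4 + 0.3592·(-2) = 2.3349; e_2·a_3 = 0.3357·(-2) + 0.0084·2 + (-0.0839)·(-1) + (-0.3441)·4 + 0.8728·(-2) = -3.6927.
u_3 = a_3 − 2.3349·e_1 + 3.6927·e_2 = (0.9170, 0.7729, -1.7293, 2.3100, 0.3843).
‖u_3‖ = 3.1484, so e_3 = (0.2913, 0.2455, -0.5492, 0.7337, 0.1221).
e_1·a_4 = (-0.7184)·3 + 0.5388·(-3) + 0.1796·(-2) + 0.1796·2 + 0.3592·4 = -2.3349; e_2·a_4 = 0.3357·3 + 0.0084·(-3) + (-0.0839)·(-2) + (-0.3441)·2 + 0.8728·4 = 3.9528; e_3·a_4 = 0.2913·3 + 0.2455·(-3) + (-0.5492)·(-2) + 0.7337·2 + 0.1221·4 = 3.1914.
u_4 = a_4 + 2.3349·e_1 − 3.9528·e_2 − 3.1914·e_3 = (-0.9339, -2.5586, 0.5040, 1.4379, 0.9991).
‖u_4‖ = 3.2769, so e_4 = (-0.2850, -0.7808, 0.1538, 0.4388, 0.3049).

Q = [[-0.7184, 0.3357, 0.2913, -0.2850], [0.5388, 0.0084, 0.2455, -0.7808], [0.1796, -0.0839, -0.5492, 0.1538], [0.1796, -0.3441, 0.7337, 0.4388], [0.3592, 0.8728, 0.1221, 0.3049]], R = [[5.5678, -3.7717, 2.3349, -2.3349], [0.0000, 3.8437, -3.6927, 3.9528], [0.0000, 0.0000, 3.1484, 3.1914], [0.0000, 0.0000, 0.0000, 3.2769]]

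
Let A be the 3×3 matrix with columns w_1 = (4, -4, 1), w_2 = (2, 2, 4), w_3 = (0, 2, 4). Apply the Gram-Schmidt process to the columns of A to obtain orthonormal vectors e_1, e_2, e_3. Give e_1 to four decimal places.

e_1 = (0.6963, -0.6963, 0.1741)

e_1 = w_1/‖w_1‖ = (4, -4, 1)/5.7446 = (0.6963, -0.6963, 0.1741).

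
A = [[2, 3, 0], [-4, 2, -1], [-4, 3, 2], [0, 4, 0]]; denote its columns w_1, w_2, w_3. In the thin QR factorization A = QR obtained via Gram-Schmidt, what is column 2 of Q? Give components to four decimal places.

e_2 = (0.6621, 0.0779, 0.2532, 0.7010)

e_1 = w_1/‖w_1‖ = (2, -4, -4, 0)/6.0000 = (0.3333, -0.6667, -0.6667, 0.0000).
r_{12} = e_1·w_2 = -2.3333.
u_2 = w_2 + 2.3333·e_1 = (3.7778, 0.4444, 1.4444, 4.0000).
‖u_2‖ = 5.7057, so e_2 = (0.6621, 0.0779, 0.2532, 0.7010).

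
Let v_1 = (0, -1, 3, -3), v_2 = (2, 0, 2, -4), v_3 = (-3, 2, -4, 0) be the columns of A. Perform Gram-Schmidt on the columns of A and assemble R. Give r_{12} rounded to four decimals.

r_{12} = 4.1295

v_1 = (0, -1, 3, -3); ‖v_1‖ = 4.3589, so q_1 = (0.0000, -0.2294, 0.6882, -0.6882).
r_{12} = q_1·v_2 = 4.1295.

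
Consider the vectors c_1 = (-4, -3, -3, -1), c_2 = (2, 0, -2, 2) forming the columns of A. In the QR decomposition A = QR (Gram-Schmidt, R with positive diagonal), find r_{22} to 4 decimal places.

r_{22} = 3.3975

c_1 = (-4, -3, -3, -1); ‖c_1‖ = 5.9161, so q_1 = (-0.6761, -0.5071, -0.5071, -0.1690).
q_1·c_2 = (-0.6761)·2 + (-0.5071)·0 + (-0.5071)·(-2) + (-0.1690)·2 = -0.6761.
u_2 = c_2 + 0.6761·q_1 = (1.5429, -0.3429, -2.3429, 1.8857).
r_{22} = ‖u_2‖ = 3.3975.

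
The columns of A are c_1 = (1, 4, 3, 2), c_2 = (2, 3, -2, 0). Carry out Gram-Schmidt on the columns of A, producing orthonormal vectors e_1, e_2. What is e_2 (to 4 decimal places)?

e_2 = (0.4495, 0.5014, -0.7262, -0.1383)

c_1 = (1, 4, 3, 2); ‖c_1‖ = 5.4772, so e_1 = (0.1826, 0.7303, 0.5477, 0.3651).
e_1·c_2 = 0.1826·2 + 0.7303·3 + 0.5477·(-2) + 0.3651·0 = 1.4606.
u_2 = c_2 − 1.4606·e_1 = (1.7333, 1.9333, -2.8000, -0.5333).
‖u_2‖ = 3.8557, so e_2 = (0.4495, 0.5014, -0.7262, -0.1383).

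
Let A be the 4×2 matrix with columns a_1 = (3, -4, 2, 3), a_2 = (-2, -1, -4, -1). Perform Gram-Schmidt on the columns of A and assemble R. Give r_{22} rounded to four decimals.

r_{22} = 4.1896

a_1 = (3, -4, 2, 3); ‖a_1‖ = 6.1644, so e_1 = (0.4867, -0.6489, 0.3244, 0.4867).
e_1·a_2 = 0.4867·(-2) + (-0.6489)·(-1) + 0.3244·(-4) + 0.4867·(-1) = -2.1089.
u_2 = a_2 + 2.1089·e_1 = (-0.9737, -2.3684, -3.3158, 0.0263).
r_{22} = ‖u_2‖ = 4.1896.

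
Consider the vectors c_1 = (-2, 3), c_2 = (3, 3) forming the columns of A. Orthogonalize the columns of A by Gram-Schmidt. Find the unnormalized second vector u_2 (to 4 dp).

u_2 = (3.4615, 2.3077)

c_1 = (-2, 3); ‖c_1‖ = 3.6056, so e_1 = (-0.5547, 0.8321).
e_1·c_2 = (-0.5547)·3 + 0.8321·3 = 0.8321.
u_2 = c_2 − 0.8321·e_1 = (3.4615, 2.3077).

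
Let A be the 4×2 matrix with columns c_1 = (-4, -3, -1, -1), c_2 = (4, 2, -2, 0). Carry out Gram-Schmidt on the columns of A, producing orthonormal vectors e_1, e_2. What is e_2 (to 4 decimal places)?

e_1 = c_1/‖c_1‖ = (-4, -3, -1, -1)/5.1962 = (-0.7698, -0.5774, -0.1925, -0.1925).
r_{12} = e_1·c_2 = -3.8490.
u_2 = c_2 + 3.8490·e_1 = (1.0370, -0.2222, -2.7407, -0.7407).
‖u_2‖ = 3.0307, so e_2 = (0.3422, -0.0733, -0.9043, -0.2444).

e_2 = (0.3422, -0.0733, -0.9043, -0.2444)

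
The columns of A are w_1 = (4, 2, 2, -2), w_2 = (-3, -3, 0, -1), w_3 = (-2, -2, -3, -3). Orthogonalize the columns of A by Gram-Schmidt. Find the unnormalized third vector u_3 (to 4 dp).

q_1 = w_1/‖w_1‖ = (4, 2, 2, -2)/5.2915 = (0.7559, 0.3780, 0.3780, -0.3780).
r_{12} = q_1·w_2 = -3.0237.
u_2 = w_2 + 3.0237·q_1 = (-0.7143, -1.8571, 1.1429, -2.1429).
‖u_2‖ = 3.1396, so q_2 = (-0.2275, -0.5915, 0.3640, -0.6825).
r_{13} = q_1·w_3 = -2.2678; r_{23} = q_2·w_3 = 2.5936.
u_3 = w_3 + 2.2678·q_1 − 2.5936·q_2 = (0.3043, 0.3913, -3.0870, -2.0870).

u_3 = (0.3043, 0.3913, -3.0870, -2.0870)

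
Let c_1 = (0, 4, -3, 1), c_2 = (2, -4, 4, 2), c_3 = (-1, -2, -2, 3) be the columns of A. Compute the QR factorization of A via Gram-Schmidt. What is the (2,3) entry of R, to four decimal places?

e_1 = c_1/‖c_1‖ = (0, 4, -3, 1)/5.0990 = (0.0000, 0.7845, -0.5883, 0.1961).
r_{12} = e_1·c_2 = -5.0990.
u_2 = c_2 + 5.0990·e_1 = (2.0000, 0.0000, 1.0000, 3.0000).
‖u_2‖ = 3.7417, so e_2 = (0.5345, 0.0000, 0.2673, 0.8018).
r_{23} = e_2·c_3 = 1.3363.

r_{23} = 1.3363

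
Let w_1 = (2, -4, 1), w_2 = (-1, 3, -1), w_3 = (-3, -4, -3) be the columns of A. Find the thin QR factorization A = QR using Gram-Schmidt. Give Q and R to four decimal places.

Q = [[0.4364, 0.8018, -0.4082], [-0.8729, 0.2673, -0.4082], [0.2182, -0.5345, -0.8165]], R = [[4.5826, -3.2733, 1.5275], [0.0000, 0.5345, -1.8708], [0.0000, 0.0000, 5.3072]]

w_1 = (2, -4, 1); ‖w_1‖ = 4.5826, so e_1 = (0.4364, -0.8729, 0.2182).
e_1·w_2 = 0.4364·(-1) + (-0.8729)·3 + 0.2182·(-1) = -3.2733.
u_2 = w_2 + 3.2733·e_1 = (0.4286, 0.1429, -0.2857).
‖u_2‖ = 0.5345, so e_2 = (0.8018, 0.2673, -0.5345).
e_1·w_3 = 0.4364·(-3) + (-0.8729)·(-4) + 0.2182·(-3) = 1.5275; e_2·w_3 = 0.8018·(-3) + 0.2673·(-4) + (-0.5345)·(-3) = -1.8708.
u_3 = w_3 − 1.5275·e_1 + 1.8708·e_2 = (-2.1667, -2.1667, -4.3333).
‖u_3‖ = 5.3072, so e_3 = (-0.4082, -0.4082, -0.8165).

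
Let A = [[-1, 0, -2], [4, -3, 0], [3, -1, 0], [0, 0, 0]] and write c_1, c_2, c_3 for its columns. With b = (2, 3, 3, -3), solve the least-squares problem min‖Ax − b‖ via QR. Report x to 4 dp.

x = (1.2000, 0.6000, -1.6000)

q_1 = c_1/‖c_1‖ = (-1, 4, 3, 0)/5.0990 = (-0.1961, 0.7845, 0.5883, 0.0000).
r_{12} = q_1·c_2 = -2.9417.
u_2 = c_2 + 2.9417·q_1 = (-0.5769, -0.6923, 0.7308, 0.0000).
‖u_2‖ = 1.1602, so q_2 = (-0.4972, -0.5967, 0.6298, 0.0000).
r_{13} = q_1·c_3 = 0.3922; r_{23} = q_2·c_3 = 0.9945.
u_3 = c_3 − 0.3922·q_1 − 0.9945·q_2 = (-1.4286, 0.2857, -0.8571, 0.0000).
‖u_3‖ = 1.6903, so q_3 = (-0.8452, 0.1690, -0.5071, 0.0000).
Qᵀb = (3.7262, -0.8950, -2.7045).
Back-substitute: x_3 = -2.7045/1.6903 = -1.6000.
x_2 = (-0.8950 − 0.9945·(-1.6000))/1.1602 = 0.6000.
x_1 = (3.7262 + 2.9417·0.6000 − 0.3922·(-1.6000))/5.0990 = 1.2000.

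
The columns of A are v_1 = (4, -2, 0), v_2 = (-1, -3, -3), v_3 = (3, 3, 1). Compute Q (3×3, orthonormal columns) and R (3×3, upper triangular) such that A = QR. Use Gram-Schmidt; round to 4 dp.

Q = [[0.8944, -0.3229, 0.3094], [-0.4472, -0.6458, 0.6189], [0.0000, -0.6919, -0.7220]], R = [[4.4721, 0.4472, 1.3416], [0.0000, 4.3359, -3.5979], [0.0000, 0.0000, 2.0628]]

q_1 = v_1/‖v_1‖ = (4, -2, 0)/4.4721 = (0.8944, -0.4472, 0.0000).
r_{12} = q_1·v_2 = 0.4472.
u_2 = v_2 − 0.4472·q_1 = (-1.4000, -2.8000, -3.0000).
‖u_2‖ = 4.3359, so q_2 = (-0.3229, -0.6458, -0.6919).
r_{13} = q_1·v_3 = 1.3416; r_{23} = q_2·v_3 = -3.5979.
u_3 = v_3 − 1.3416·q_1 + 3.5979·q_2 = (0.6383, 1.2766, -1.4894).
‖u_3‖ = 2.0628, so q_3 = (0.3094, 0.6189, -0.7220).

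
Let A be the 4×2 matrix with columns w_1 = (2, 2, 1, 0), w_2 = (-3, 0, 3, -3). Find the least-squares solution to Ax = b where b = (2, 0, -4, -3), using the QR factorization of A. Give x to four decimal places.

w_1 = (2, 2, 1, 0); ‖w_1‖ = 3.0000, so q_1 = (0.6667, 0.6667, 0.3333, 0.0000).
q_1·w_2 = 0.6667·(-3) + 0.6667·0 + 0.3333·3 + 0.0000·(-3) = -1.0000.
u_2 = w_2 + 1.0000·q_1 = (-2.3333, 0.6667, 3.3333, -3.0000).
‖u_2‖ = 5.0990, so q_2 = (-0.4576, 0.1307, 0.6537, -0.5883).
Qᵀb = (0.0000, -1.7650).
Back-substitute: x_2 = -1.7650/5.0990 = -0.3462.
x_1 = (0.0000 + 1.0000·(-0.3462))/3.0000 = -0.1154.

x = (-0.1154, -0.3462)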